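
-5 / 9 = -0.56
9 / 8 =1.12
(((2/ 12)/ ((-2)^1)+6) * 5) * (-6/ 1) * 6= -1065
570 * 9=5130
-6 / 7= -0.86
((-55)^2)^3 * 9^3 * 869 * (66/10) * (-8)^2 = 7407085389402600000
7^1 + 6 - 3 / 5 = 62 / 5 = 12.40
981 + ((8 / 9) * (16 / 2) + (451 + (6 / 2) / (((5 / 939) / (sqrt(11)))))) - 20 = 12772 / 9 + 2817 * sqrt(11) / 5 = 3287.70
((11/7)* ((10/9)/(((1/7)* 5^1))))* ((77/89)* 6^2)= 76.13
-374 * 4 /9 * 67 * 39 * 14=-18242224 /3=-6080741.33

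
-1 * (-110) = 110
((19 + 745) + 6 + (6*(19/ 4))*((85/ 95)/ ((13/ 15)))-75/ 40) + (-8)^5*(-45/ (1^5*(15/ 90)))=920208385/ 104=8848157.55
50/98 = 25/49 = 0.51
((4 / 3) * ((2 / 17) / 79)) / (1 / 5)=40 / 4029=0.01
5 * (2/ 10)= 1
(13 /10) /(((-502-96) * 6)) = -1 /2760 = -0.00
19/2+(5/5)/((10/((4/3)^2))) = 871/90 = 9.68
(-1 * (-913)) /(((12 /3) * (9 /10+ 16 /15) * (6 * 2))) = 4565 /472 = 9.67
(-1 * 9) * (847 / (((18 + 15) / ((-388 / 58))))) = 44814 / 29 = 1545.31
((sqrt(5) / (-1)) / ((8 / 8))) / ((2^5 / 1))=-sqrt(5) / 32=-0.07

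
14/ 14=1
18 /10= 9 /5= 1.80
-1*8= -8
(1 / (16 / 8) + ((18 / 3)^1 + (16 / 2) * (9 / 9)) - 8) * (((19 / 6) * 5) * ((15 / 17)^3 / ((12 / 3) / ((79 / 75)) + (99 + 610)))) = 109760625 / 1106623772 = 0.10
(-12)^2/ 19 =144/ 19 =7.58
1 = 1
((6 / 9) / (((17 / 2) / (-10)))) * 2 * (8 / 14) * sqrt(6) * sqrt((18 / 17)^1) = -640 * sqrt(51) / 2023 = -2.26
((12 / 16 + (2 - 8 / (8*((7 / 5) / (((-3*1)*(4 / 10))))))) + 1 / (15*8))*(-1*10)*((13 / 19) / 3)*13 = -513253 / 4788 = -107.20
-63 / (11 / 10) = -630 / 11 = -57.27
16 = 16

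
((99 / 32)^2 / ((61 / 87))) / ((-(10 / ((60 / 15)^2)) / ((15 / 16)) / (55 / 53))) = -140693355 / 6621184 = -21.25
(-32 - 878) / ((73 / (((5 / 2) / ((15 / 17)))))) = -7735 / 219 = -35.32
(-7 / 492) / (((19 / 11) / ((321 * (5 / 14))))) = -5885 / 6232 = -0.94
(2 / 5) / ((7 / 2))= 4 / 35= 0.11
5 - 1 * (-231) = 236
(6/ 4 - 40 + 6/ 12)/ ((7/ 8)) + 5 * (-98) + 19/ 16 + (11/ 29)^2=-50119299/ 94192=-532.10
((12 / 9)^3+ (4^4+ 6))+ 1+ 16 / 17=122237 / 459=266.31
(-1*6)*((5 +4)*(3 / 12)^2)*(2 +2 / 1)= -27 / 2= -13.50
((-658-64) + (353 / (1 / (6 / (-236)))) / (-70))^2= 35553326200921 / 68227600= 521098.88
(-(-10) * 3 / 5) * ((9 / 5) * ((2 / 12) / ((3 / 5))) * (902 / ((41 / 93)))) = 6138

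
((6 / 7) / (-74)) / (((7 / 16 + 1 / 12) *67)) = -144 / 433825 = -0.00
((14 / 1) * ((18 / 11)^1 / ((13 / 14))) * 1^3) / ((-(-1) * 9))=392 / 143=2.74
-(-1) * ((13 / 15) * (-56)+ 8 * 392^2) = 18438952 / 15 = 1229263.47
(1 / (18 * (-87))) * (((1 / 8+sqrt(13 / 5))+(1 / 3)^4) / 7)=-sqrt(65) / 54810 - 89 / 7103376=-0.00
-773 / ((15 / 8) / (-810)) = 333936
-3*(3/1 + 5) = -24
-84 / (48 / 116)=-203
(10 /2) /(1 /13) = 65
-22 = -22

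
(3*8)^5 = 7962624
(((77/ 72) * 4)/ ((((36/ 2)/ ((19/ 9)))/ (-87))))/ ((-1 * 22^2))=3857/ 42768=0.09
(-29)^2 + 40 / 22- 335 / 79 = 728724 / 869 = 838.58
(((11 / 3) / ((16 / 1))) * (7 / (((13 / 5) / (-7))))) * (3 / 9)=-2695 / 1872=-1.44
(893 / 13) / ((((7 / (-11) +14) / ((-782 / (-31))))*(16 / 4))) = 3840793 / 118482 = 32.42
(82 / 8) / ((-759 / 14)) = -287 / 1518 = -0.19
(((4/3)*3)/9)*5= 2.22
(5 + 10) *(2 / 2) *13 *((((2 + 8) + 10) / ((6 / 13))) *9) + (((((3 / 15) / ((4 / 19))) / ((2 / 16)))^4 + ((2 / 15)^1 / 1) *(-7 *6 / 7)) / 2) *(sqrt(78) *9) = 208609.25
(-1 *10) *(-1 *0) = 0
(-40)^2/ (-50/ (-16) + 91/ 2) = 12800/ 389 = 32.90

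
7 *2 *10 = 140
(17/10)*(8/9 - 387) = -11815/18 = -656.39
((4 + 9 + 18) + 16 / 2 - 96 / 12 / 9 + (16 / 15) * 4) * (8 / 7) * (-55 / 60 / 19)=-41954 / 17955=-2.34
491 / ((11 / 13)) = 6383 / 11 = 580.27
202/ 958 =101/ 479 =0.21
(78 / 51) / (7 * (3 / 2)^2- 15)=104 / 51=2.04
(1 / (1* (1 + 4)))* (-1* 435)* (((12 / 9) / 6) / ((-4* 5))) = 29 / 30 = 0.97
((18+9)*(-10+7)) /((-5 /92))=7452 /5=1490.40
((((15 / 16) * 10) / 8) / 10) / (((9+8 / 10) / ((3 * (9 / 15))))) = 135 / 6272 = 0.02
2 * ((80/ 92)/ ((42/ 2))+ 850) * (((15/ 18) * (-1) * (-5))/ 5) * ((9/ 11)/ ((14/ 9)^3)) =748263825/ 2429812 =307.95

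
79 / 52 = 1.52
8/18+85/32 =893/288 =3.10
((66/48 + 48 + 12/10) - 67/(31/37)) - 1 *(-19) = -12887/1240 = -10.39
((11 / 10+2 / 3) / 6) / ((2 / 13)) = 689 / 360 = 1.91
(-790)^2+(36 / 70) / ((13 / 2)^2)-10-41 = 3691249907 / 5915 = 624049.01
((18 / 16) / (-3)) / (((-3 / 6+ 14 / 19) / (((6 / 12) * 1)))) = -19 / 24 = -0.79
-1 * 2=-2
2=2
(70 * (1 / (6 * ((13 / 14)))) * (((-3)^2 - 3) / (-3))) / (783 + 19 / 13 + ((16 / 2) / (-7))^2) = -24010 / 750801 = -0.03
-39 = -39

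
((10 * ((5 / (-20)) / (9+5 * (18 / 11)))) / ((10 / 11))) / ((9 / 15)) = -605 / 2268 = -0.27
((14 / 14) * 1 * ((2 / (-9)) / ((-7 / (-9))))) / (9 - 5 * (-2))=-2 / 133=-0.02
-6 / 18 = -1 / 3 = -0.33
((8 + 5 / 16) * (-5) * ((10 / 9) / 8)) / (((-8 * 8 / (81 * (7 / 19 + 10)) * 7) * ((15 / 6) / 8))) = 34.63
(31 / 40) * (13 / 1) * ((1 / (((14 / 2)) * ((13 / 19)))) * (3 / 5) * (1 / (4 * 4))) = 1767 / 22400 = 0.08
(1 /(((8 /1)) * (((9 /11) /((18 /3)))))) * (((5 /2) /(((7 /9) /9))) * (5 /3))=2475 /56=44.20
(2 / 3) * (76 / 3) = 152 / 9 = 16.89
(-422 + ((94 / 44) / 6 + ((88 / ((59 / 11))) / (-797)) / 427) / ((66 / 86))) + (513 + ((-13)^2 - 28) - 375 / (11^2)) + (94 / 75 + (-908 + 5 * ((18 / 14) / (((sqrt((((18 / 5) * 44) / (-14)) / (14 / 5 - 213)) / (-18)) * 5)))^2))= 2870313824271833 / 2186583606900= 1312.69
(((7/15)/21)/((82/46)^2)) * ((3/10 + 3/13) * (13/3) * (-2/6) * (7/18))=-85169/40848300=-0.00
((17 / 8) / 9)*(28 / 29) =119 / 522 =0.23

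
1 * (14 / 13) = 14 / 13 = 1.08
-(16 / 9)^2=-256 / 81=-3.16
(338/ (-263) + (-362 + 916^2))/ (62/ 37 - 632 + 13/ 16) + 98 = -120975878574/ 98012473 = -1234.29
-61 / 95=-0.64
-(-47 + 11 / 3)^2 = -16900 / 9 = -1877.78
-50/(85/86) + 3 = -809/17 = -47.59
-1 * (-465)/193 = 465/193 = 2.41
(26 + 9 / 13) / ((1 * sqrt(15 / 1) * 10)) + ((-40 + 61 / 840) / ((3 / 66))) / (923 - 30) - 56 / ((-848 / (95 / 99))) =-0.23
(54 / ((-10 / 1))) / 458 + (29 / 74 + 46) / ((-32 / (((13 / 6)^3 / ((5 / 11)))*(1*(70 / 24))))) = -665049828721 / 7027845120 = -94.63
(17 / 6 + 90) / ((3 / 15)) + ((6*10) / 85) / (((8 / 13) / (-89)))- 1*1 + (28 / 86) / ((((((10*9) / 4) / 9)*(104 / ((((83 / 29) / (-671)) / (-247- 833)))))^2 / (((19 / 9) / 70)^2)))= 223412377545114168771402277793 / 618736424371480999584000000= 361.08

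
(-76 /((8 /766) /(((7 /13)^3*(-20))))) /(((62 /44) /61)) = 66992935240 /68107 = 983642.43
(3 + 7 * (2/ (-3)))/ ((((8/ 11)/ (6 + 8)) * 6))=-385/ 72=-5.35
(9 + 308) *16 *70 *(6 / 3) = 710080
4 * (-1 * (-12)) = 48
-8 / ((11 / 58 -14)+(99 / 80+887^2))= -18560 / 1825274911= -0.00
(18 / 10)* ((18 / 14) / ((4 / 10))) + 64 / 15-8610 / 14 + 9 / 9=-126829 / 210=-603.95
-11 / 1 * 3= -33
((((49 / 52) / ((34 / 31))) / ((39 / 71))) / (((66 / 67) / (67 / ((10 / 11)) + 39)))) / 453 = 8143570141 / 20615268960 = 0.40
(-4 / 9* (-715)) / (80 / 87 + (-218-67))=-16588 / 14829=-1.12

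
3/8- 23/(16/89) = -2041/16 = -127.56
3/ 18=1/ 6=0.17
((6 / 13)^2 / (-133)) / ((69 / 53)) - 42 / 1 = -21713418 / 516971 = -42.00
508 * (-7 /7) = -508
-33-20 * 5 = -133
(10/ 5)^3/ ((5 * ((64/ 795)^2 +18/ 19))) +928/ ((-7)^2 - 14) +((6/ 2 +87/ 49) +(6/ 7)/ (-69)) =1063530647276/ 32272416995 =32.95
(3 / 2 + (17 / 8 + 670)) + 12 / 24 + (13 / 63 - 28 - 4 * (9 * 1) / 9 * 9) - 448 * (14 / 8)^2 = -383881 / 504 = -761.67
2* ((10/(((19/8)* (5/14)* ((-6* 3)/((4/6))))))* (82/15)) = -36736/7695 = -4.77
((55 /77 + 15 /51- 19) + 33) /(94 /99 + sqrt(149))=-16620516 /172730047 + 17504586 * sqrt(149) /172730047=1.14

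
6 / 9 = 2 / 3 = 0.67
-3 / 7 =-0.43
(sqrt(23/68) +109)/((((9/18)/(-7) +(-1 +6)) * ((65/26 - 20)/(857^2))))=-320219764/345 - 1468898 * sqrt(391)/5865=-933125.59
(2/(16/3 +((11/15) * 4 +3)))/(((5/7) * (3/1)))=14/169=0.08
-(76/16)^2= -361/16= -22.56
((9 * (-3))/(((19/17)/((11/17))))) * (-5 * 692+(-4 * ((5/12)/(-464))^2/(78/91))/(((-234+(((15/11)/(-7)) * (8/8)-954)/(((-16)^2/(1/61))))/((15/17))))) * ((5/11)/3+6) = 7016836004296140155/21090179751096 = 332706.32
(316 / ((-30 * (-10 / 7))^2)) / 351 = 3871 / 7897500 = 0.00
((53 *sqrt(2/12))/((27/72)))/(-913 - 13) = -106 *sqrt(6)/4167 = -0.06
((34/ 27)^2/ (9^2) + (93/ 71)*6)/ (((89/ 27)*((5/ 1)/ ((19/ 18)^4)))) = 2152343712589/ 3626829733320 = 0.59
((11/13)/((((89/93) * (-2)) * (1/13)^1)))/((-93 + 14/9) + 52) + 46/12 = 377153/94785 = 3.98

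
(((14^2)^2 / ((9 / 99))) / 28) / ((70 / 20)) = 4312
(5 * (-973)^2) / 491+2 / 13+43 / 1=61812836 / 6383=9683.98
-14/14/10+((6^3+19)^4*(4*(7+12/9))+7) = 3049800625207/30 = 101660020840.23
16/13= 1.23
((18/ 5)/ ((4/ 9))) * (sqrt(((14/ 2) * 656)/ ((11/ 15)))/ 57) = 54 * sqrt(47355)/ 1045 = 11.25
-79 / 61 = -1.30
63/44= 1.43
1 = 1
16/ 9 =1.78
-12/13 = -0.92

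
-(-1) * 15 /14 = 15 /14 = 1.07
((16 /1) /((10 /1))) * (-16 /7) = -128 /35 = -3.66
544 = 544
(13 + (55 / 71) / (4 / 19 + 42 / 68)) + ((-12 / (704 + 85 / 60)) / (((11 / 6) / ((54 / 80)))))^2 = 22947804053243307 / 1646726332508125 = 13.94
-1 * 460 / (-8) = 115 / 2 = 57.50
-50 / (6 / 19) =-475 / 3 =-158.33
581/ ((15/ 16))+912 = 22976/ 15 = 1531.73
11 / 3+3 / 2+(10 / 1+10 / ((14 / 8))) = 20.88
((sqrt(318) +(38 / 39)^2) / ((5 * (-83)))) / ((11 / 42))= -42 * sqrt(318) / 4565 - 20216 / 2314455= -0.17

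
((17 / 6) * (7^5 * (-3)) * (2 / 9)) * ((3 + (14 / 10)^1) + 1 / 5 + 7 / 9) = -69143998 / 405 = -170725.92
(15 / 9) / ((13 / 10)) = 1.28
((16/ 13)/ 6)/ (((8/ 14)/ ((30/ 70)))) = 0.15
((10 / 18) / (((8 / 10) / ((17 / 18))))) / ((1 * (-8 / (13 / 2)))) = -5525 / 10368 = -0.53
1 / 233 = 0.00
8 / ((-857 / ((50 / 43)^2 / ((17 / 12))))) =-240000 / 26938081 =-0.01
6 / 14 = 3 / 7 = 0.43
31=31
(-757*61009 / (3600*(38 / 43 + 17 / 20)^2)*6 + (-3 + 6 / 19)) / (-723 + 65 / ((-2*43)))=279096419234314 / 7887160148931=35.39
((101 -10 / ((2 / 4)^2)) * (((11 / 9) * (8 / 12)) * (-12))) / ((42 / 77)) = -29524 / 27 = -1093.48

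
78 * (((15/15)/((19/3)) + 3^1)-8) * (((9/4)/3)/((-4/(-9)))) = -24219/38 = -637.34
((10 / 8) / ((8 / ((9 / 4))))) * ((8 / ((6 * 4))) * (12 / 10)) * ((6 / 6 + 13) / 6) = 21 / 64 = 0.33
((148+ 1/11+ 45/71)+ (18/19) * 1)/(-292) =-555246/1083247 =-0.51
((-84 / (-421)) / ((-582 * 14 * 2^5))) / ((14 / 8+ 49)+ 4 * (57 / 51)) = -17 / 1226743480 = -0.00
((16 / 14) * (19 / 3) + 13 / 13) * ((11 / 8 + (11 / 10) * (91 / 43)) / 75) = 367279 / 903000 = 0.41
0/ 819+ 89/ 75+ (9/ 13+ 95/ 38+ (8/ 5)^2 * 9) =53467/ 1950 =27.42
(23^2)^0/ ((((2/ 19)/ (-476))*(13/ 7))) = -31654/ 13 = -2434.92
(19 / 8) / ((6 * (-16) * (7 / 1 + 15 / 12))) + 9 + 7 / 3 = 71789 / 6336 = 11.33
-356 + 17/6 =-2119/6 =-353.17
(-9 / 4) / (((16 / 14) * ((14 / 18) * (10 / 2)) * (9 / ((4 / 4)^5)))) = -9 / 160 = -0.06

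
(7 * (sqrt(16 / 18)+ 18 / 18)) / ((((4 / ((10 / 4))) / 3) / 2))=35 * sqrt(2) / 2+ 105 / 4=51.00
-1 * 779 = -779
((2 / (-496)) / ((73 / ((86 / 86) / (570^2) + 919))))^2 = 89151868202776201 / 34597801654508160000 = 0.00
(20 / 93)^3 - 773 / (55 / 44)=-618.39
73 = 73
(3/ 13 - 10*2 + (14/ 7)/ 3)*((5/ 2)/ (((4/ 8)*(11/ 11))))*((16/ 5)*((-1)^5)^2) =-11920/ 39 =-305.64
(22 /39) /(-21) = -22 /819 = -0.03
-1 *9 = -9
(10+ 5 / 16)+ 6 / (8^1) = 177 / 16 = 11.06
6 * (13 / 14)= 5.57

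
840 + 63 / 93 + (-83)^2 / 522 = 13817401 / 16182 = 853.87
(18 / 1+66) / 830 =42 / 415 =0.10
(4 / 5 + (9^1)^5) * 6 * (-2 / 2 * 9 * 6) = -95660676 / 5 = -19132135.20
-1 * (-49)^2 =-2401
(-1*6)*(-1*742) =4452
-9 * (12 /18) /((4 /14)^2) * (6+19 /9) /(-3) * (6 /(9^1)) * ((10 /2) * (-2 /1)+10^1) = 0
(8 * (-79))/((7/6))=-541.71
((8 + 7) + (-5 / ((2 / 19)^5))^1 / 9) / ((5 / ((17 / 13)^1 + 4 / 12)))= -4950470 / 351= -14103.90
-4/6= -2/3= -0.67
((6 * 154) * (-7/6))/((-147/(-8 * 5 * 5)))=-4400/3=-1466.67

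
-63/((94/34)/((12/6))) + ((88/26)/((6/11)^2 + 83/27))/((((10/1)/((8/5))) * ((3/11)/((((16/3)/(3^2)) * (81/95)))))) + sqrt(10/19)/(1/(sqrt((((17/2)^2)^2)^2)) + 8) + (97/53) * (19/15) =-109178521663109/2541478558125 + 83521 * sqrt(190)/12695496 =-42.87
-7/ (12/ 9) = -21/ 4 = -5.25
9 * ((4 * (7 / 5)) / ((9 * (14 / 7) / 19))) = 266 / 5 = 53.20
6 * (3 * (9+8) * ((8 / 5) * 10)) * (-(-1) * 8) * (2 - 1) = 39168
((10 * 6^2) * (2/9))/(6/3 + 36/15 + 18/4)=800/89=8.99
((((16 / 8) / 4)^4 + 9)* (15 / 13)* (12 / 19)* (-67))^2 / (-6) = -63707326875 / 1952288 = -32632.14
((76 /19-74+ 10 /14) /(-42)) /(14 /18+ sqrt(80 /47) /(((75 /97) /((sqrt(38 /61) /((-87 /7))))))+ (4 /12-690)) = -339858704484375 /141923122919916632+ 20464575* sqrt(544730) /40549463691404752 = -0.00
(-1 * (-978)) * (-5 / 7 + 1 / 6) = -3749 / 7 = -535.57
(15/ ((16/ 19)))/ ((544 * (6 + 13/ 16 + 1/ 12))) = 855/ 180064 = 0.00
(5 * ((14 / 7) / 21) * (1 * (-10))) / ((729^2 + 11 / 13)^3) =-54925 / 1731237316512584447616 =-0.00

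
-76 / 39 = -1.95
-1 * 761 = -761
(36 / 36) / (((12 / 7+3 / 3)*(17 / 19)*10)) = 7 / 170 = 0.04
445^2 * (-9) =-1782225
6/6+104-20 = 85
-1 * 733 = -733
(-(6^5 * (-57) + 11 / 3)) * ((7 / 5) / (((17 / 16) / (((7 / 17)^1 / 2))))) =104247304 / 867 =120239.10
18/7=2.57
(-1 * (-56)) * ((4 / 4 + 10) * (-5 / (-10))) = 308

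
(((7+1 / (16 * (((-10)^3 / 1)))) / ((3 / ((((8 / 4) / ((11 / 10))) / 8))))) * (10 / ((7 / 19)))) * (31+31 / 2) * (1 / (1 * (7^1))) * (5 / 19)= 25.16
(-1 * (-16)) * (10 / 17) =160 / 17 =9.41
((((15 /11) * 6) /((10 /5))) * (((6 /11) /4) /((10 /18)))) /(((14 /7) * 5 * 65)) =243 /157300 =0.00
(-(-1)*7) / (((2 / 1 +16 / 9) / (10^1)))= 315 / 17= 18.53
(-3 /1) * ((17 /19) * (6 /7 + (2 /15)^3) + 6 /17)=-8561684 /2543625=-3.37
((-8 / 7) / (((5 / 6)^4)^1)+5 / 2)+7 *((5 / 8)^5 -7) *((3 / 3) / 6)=-2272322873 / 286720000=-7.93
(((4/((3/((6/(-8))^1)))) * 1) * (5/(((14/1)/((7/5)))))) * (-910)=455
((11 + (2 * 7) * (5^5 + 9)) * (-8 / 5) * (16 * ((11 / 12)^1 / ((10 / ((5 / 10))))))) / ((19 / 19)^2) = -1287352 / 25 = -51494.08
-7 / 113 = -0.06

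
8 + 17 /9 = 89 /9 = 9.89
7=7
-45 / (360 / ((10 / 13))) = -0.10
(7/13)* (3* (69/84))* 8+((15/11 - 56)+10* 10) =8005/143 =55.98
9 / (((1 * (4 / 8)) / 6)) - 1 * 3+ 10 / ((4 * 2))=425 / 4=106.25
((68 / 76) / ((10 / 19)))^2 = 289 / 100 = 2.89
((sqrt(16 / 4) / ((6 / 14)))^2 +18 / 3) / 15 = 50 / 27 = 1.85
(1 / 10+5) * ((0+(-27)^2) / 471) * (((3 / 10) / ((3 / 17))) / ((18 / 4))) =23409 / 7850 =2.98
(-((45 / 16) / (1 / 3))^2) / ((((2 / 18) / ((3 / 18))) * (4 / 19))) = -1038825 / 2048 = -507.24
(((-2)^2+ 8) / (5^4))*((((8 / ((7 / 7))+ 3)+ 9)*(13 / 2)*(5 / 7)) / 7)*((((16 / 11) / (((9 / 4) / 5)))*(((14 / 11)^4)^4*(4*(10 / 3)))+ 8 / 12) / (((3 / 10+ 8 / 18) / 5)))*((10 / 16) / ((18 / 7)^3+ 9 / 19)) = 96432902864295419011568524 / 771409716766422658243803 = 125.01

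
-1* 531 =-531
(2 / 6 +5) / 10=8 / 15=0.53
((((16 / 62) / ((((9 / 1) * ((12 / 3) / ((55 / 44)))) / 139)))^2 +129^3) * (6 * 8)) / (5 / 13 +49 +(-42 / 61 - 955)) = -2120171641436212 / 18648082953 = -113693.81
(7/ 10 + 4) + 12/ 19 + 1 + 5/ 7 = 9371/ 1330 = 7.05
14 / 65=0.22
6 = 6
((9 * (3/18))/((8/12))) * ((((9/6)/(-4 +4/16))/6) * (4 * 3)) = -9/5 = -1.80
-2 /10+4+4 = 7.80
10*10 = 100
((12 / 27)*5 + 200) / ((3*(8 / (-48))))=-3640 / 9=-404.44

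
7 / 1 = 7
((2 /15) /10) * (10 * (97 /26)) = 97 /195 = 0.50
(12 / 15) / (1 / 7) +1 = 33 / 5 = 6.60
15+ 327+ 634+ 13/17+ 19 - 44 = 16180/17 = 951.76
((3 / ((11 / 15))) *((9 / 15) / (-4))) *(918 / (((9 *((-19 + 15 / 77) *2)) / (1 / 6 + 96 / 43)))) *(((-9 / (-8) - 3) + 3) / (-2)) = -17899623 / 7969792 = -2.25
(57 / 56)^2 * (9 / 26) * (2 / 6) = 0.12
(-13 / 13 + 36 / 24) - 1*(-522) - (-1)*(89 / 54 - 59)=12559 / 27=465.15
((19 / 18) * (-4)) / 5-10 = -488 / 45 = -10.84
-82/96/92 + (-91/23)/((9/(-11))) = 63941/13248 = 4.83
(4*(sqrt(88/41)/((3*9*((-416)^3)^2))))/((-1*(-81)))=sqrt(902)/58090168540918185984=0.00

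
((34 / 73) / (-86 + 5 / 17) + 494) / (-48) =-10.29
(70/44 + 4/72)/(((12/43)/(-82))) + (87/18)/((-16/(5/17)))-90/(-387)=-3360069409/6947424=-483.64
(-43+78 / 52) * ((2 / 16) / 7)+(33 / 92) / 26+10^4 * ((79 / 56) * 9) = 4251755645 / 33488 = 126963.56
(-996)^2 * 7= 6944112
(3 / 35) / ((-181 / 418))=-1254 / 6335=-0.20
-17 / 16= -1.06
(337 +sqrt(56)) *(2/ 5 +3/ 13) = 82 *sqrt(14)/ 65 +13817/ 65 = 217.29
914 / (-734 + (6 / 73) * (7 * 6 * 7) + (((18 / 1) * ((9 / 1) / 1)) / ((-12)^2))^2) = -4270208 / 3310439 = -1.29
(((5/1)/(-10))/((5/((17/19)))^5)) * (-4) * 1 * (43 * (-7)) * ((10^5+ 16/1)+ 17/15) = -1282350542755898/116067140625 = -11048.35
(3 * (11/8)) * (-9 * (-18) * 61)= 163053/4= 40763.25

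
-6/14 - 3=-24/7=-3.43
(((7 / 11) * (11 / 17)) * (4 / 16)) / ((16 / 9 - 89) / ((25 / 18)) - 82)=-35 / 49232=-0.00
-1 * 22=-22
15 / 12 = 5 / 4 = 1.25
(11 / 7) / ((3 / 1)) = 11 / 21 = 0.52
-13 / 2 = -6.50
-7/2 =-3.50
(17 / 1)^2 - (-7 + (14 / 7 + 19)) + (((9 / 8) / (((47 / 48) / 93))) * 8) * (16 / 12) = 66493 / 47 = 1414.74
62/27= 2.30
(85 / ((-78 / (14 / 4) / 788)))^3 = -1610458639913375 / 59319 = -27149119842.10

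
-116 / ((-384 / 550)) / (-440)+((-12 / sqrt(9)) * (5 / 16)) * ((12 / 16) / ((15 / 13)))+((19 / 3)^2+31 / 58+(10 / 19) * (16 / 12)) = 25489891 / 634752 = 40.16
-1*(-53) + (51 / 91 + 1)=4965 / 91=54.56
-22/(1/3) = -66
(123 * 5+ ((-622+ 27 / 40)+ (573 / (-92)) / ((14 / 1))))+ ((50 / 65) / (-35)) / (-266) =-37690011 / 5567380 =-6.77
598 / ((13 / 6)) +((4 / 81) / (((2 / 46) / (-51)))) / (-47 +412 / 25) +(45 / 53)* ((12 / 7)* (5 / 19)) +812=22618105016 / 20745207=1090.28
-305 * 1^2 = -305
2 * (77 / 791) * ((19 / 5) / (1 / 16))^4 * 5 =187895775232 / 14125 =13302355.77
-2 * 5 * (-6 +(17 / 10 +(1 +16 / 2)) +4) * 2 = -174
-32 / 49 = -0.65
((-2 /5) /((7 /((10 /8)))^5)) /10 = -125 /17210368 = -0.00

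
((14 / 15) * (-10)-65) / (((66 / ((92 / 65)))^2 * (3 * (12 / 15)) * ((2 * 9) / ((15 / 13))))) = -117967 / 129196782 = -0.00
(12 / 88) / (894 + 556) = 3 / 31900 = 0.00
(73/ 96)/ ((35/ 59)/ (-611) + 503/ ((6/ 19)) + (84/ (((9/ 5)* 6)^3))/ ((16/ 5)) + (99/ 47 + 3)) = 5755258899/ 12094252422871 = 0.00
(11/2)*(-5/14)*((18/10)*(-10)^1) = 495/14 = 35.36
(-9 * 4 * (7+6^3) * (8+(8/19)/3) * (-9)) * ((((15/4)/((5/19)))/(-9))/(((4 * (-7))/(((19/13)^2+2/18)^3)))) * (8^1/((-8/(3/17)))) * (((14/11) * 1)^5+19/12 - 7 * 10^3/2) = 1744297190403634427443592/7492996330320501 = 232790343.61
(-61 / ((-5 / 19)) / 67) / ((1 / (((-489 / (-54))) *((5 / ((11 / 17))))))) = 3211589 / 13266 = 242.09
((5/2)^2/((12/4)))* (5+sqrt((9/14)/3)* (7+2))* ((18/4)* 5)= 3375* sqrt(42)/112+1875/8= 429.67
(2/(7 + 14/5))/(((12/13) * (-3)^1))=-65/882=-0.07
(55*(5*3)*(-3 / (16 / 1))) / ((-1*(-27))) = -275 / 48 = -5.73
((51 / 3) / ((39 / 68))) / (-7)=-1156 / 273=-4.23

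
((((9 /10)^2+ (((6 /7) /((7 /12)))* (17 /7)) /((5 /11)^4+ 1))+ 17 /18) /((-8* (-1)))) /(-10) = -717545453 /11088504000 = -0.06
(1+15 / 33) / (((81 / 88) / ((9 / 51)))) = 128 / 459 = 0.28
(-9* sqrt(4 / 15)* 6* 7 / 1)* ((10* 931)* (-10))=4692240* sqrt(15)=18172967.38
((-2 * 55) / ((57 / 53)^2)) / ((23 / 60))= -6179800 / 24909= -248.10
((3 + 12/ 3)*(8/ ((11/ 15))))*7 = 5880/ 11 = 534.55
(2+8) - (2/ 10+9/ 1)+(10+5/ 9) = 511/ 45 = 11.36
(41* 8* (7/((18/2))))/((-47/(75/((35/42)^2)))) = -27552/47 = -586.21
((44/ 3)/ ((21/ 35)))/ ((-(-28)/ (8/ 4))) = 110/ 63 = 1.75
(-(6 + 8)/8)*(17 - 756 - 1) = 1295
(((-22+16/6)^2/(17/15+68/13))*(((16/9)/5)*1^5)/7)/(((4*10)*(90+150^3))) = 43732/1979059961025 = 0.00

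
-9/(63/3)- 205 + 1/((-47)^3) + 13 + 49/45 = -6257620171/32704245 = -191.34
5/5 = 1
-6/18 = -1/3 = -0.33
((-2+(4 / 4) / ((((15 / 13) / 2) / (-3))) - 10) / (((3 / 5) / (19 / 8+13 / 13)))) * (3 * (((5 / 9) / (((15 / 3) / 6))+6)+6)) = -7353 / 2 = -3676.50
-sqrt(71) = -8.43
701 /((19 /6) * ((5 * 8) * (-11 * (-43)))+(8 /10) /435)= 508225 /43437168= 0.01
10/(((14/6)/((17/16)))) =255/56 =4.55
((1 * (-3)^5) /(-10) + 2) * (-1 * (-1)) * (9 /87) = 789 /290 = 2.72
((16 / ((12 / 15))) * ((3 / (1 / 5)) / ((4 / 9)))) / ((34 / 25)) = 496.32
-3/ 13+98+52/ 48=15421/ 156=98.85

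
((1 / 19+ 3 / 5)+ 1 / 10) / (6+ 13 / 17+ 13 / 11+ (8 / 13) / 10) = 347633 / 3698844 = 0.09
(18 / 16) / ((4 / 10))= 45 / 16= 2.81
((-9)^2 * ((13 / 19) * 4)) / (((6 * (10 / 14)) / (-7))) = -34398 / 95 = -362.08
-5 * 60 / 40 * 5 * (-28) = 1050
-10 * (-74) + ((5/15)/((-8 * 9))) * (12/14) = 186479/252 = 740.00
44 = 44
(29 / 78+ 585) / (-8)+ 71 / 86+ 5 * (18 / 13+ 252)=32052895 / 26832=1194.58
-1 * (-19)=19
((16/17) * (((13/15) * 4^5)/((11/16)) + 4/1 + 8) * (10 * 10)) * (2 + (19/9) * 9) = 481537280/187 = 2575065.67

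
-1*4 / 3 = -4 / 3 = -1.33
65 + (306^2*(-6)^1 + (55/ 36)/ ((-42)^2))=-35673435449/ 63504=-561751.00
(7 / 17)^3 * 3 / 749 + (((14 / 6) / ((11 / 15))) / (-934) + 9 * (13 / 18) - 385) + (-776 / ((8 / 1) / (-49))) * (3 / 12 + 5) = 265453925513619 / 10801898668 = 24574.75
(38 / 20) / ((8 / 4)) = 19 / 20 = 0.95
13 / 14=0.93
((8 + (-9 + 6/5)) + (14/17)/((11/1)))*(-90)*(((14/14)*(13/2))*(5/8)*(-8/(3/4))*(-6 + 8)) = 400920/187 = 2143.96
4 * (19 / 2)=38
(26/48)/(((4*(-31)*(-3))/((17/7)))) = 221/62496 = 0.00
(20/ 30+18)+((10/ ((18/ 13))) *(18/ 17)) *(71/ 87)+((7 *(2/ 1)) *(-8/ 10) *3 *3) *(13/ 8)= -1027111/ 7395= -138.89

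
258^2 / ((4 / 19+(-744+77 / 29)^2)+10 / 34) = 1004535814 / 8294055467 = 0.12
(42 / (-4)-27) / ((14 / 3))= -225 / 28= -8.04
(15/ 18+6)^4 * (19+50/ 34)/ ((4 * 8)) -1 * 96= 76306877/ 58752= 1298.80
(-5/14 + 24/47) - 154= -101231/658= -153.85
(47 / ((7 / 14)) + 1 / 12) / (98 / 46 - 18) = -25967 / 4380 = -5.93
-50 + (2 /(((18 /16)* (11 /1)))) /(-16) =-4951 /99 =-50.01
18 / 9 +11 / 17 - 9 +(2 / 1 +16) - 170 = -2692 / 17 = -158.35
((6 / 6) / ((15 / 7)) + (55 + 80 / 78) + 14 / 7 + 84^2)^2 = 213852603364 / 4225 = 50616000.80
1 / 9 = 0.11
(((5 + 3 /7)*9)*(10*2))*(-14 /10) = -1368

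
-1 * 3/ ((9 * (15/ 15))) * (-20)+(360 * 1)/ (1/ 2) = 2180/ 3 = 726.67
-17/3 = -5.67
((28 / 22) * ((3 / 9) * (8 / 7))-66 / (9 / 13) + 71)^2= 619369 / 1089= 568.75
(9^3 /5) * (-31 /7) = -22599 /35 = -645.69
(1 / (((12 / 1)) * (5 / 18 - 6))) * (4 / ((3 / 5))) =-10 / 103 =-0.10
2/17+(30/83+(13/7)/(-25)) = 0.40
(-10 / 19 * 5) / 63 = -50 / 1197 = -0.04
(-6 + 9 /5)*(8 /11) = -3.05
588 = 588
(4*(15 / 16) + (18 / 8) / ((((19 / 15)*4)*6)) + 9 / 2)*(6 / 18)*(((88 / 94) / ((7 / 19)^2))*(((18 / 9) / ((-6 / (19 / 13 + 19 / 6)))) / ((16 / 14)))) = -18183209 / 703872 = -25.83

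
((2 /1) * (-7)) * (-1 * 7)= 98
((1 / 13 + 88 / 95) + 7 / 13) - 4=-2.46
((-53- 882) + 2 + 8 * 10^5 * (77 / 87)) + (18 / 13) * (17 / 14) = 5598226750 / 7917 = 707114.66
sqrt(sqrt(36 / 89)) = sqrt(6) * 89^(3 / 4) / 89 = 0.80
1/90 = 0.01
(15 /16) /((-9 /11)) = -1.15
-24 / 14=-12 / 7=-1.71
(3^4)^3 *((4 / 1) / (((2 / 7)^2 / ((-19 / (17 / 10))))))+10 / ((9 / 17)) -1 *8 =-44529439724 / 153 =-291042089.70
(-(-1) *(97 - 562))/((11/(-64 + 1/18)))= 2703.11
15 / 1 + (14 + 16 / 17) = 509 / 17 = 29.94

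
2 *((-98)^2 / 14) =1372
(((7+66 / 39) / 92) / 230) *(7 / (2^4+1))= 791 / 4676360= 0.00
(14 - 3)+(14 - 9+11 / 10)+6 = 231 / 10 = 23.10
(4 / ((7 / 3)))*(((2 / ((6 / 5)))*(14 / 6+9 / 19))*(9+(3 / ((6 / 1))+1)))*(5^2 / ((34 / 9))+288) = 8013600 / 323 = 24809.91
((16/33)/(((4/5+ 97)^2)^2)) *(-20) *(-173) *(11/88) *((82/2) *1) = 177325000/1886902137153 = 0.00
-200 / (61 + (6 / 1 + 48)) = -40 / 23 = -1.74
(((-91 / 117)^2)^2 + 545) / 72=1789073 / 236196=7.57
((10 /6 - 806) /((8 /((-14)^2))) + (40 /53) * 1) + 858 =-5993477 /318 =-18847.41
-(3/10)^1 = -3/10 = -0.30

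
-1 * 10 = -10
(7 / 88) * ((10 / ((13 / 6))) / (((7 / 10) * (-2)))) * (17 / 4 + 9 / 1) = -3975 / 1144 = -3.47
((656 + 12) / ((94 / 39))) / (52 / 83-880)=-540579 / 1715218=-0.32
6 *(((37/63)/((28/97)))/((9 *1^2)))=3589/2646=1.36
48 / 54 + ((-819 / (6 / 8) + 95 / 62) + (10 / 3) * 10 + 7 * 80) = -276905 / 558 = -496.25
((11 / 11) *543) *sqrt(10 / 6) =181 *sqrt(15) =701.01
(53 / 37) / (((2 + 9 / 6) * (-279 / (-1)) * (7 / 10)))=1060 / 505827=0.00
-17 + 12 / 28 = -116 / 7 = -16.57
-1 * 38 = -38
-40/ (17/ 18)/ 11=-720/ 187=-3.85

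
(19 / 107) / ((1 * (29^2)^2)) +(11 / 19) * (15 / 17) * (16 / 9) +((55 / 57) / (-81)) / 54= 291227130973109 / 320758611647202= 0.91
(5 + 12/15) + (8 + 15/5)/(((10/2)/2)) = 51/5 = 10.20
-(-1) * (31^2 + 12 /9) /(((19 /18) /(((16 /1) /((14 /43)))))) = 5958768 /133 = 44802.77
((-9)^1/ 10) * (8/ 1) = -36/ 5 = -7.20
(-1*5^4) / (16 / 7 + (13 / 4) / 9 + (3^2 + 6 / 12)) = -157500 / 3061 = -51.45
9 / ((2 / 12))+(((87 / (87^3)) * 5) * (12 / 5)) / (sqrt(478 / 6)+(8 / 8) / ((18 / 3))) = 16 * sqrt(717) / 2411147+130201930 / 2411147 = 54.00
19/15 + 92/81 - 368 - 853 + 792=-172772/405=-426.60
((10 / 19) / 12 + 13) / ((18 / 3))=1487 / 684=2.17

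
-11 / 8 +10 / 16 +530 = 2117 / 4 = 529.25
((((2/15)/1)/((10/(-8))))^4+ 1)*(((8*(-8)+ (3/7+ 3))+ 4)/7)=-8.08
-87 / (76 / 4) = -87 / 19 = -4.58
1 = 1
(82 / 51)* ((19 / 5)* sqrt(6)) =1558* sqrt(6) / 255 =14.97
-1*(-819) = 819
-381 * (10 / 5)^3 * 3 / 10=-4572 / 5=-914.40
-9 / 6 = -3 / 2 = -1.50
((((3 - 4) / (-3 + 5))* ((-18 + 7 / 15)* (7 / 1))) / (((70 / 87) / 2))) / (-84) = -7627 / 4200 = -1.82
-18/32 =-9/16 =-0.56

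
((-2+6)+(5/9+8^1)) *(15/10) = 113/6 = 18.83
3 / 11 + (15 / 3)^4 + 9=6977 / 11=634.27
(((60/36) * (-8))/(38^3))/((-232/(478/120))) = 239/57286368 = 0.00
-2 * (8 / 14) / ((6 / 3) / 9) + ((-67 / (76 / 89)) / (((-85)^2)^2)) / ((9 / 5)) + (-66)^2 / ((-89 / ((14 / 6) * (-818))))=415579284167915051 / 4448871346500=93412.30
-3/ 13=-0.23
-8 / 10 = -4 / 5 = -0.80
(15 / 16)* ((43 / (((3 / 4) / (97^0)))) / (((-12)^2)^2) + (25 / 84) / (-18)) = -7495 / 580608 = -0.01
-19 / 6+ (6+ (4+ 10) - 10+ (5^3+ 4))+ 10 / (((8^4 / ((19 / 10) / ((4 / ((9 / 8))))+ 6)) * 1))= 53418113 / 393216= 135.85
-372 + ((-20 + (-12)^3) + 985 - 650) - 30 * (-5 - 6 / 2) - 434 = -1979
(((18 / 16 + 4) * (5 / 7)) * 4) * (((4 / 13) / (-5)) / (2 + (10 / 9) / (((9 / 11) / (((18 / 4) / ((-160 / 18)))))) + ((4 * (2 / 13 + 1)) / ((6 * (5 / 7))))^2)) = -17056 / 46795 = -0.36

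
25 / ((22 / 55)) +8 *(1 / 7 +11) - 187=-495 / 14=-35.36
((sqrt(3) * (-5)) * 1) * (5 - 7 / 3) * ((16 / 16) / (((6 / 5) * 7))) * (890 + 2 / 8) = -29675 * sqrt(3) / 21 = -2447.55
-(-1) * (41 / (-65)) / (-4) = 0.16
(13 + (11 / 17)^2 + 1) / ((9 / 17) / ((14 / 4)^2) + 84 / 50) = 1701525 / 203354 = 8.37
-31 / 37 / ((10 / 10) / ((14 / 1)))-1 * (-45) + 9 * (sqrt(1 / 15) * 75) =1231 / 37 + 45 * sqrt(15) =207.55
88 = 88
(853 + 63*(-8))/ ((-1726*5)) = -349/ 8630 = -0.04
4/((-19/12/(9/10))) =-216/95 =-2.27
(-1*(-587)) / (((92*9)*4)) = 587 / 3312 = 0.18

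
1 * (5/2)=5/2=2.50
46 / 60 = 23 / 30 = 0.77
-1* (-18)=18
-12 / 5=-2.40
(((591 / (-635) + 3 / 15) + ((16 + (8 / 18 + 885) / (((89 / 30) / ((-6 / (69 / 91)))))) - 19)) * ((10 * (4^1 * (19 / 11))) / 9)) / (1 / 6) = -2804193684016 / 25736931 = -108956.02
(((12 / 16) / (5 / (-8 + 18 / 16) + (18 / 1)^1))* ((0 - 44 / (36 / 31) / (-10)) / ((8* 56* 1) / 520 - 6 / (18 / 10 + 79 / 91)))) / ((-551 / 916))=6778203289 / 34379986620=0.20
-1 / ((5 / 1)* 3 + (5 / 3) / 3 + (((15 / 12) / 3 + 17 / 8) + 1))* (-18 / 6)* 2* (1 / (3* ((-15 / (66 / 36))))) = -8 / 625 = -0.01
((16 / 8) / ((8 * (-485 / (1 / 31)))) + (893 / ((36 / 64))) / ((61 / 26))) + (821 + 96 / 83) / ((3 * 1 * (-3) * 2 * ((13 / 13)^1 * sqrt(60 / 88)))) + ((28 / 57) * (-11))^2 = 650.55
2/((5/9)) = 18/5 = 3.60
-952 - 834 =-1786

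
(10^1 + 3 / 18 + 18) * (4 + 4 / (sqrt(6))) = 169 * sqrt(6) / 9 + 338 / 3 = 158.66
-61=-61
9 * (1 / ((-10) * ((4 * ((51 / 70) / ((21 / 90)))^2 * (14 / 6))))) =-343 / 34680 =-0.01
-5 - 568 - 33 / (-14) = -7989 / 14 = -570.64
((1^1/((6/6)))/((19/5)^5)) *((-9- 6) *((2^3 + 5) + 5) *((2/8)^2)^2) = -421875/316940672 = -0.00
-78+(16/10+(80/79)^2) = -2352062/31205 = -75.37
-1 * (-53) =53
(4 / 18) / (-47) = -2 / 423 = -0.00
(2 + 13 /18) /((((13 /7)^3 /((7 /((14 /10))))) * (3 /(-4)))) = -168070 /59319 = -2.83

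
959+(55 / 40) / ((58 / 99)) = 446065 / 464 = 961.35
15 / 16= 0.94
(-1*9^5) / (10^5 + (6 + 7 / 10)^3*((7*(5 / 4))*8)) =-0.49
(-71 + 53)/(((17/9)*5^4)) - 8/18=-43958/95625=-0.46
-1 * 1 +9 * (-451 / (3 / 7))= -9472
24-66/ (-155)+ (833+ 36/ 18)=133211/ 155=859.43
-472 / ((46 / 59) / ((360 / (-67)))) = 5012640 / 1541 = 3252.85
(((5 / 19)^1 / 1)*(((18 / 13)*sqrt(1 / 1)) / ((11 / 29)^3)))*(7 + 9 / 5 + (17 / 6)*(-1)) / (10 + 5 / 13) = 4365631 / 1138005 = 3.84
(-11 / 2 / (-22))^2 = 1 / 16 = 0.06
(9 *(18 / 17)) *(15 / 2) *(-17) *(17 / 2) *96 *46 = -45606240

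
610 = 610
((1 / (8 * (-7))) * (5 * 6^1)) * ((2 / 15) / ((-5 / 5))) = 1 / 14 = 0.07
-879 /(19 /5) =-4395 /19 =-231.32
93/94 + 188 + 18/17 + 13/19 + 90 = 8523597/30362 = 280.73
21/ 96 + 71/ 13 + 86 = 38139/ 416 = 91.68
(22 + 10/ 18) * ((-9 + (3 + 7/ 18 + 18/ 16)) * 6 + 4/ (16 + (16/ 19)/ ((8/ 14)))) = -5395943/ 8964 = -601.96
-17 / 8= -2.12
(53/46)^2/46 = 2809/97336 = 0.03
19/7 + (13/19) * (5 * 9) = 4456/133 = 33.50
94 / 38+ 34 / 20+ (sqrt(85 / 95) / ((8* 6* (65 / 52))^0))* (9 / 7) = 9* sqrt(323) / 133+ 793 / 190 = 5.39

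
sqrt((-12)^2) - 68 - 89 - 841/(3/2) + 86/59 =-124645/177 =-704.21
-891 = -891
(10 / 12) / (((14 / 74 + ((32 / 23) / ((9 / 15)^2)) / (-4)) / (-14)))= 89355 / 5951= 15.02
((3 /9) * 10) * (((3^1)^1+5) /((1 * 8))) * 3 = 10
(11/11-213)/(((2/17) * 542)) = -901/271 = -3.32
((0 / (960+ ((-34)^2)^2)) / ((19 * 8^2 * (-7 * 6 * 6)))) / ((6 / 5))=0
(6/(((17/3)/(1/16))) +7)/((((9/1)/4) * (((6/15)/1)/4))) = 4805/153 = 31.41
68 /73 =0.93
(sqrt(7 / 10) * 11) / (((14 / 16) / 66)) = 2904 * sqrt(70) / 35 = 694.19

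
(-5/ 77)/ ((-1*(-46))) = -0.00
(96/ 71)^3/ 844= 221184/ 75519221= 0.00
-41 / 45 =-0.91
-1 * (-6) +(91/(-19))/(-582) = 66439/11058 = 6.01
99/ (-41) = -99/ 41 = -2.41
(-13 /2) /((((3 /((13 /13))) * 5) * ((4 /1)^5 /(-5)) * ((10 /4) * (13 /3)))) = 1 /5120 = 0.00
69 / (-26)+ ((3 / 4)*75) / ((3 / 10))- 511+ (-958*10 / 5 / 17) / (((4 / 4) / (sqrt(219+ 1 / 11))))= -1916*sqrt(26510) / 187- 4240 / 13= -1994.39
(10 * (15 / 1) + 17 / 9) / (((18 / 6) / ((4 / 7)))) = 5468 / 189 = 28.93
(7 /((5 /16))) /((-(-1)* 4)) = 28 /5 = 5.60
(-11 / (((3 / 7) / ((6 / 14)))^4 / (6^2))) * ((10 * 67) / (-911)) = 265320 / 911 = 291.24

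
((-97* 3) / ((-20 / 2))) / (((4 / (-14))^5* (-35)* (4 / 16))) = 698691 / 400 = 1746.73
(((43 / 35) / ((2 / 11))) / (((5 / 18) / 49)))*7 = 208593 / 25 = 8343.72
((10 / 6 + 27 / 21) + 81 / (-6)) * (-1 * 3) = 443 / 14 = 31.64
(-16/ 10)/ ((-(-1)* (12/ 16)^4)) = -2048/ 405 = -5.06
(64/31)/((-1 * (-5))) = 64/155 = 0.41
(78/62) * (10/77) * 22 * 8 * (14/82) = 6240/1271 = 4.91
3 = 3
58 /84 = 29 /42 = 0.69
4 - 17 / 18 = 55 / 18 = 3.06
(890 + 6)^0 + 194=195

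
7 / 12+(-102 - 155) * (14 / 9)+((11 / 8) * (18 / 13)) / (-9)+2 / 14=-653993 / 1638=-399.26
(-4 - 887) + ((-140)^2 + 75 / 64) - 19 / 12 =3592049 / 192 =18708.59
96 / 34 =48 / 17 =2.82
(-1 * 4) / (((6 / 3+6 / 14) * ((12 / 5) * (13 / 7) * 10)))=-49 / 1326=-0.04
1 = 1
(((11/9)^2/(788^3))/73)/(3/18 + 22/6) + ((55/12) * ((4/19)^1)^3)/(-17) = -3253303142199517/1293221277051264864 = -0.00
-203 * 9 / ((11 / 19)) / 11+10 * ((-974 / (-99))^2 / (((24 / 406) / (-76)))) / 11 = -36683221169 / 323433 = -113418.30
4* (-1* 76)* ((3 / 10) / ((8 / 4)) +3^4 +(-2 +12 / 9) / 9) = -3327356 / 135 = -24647.08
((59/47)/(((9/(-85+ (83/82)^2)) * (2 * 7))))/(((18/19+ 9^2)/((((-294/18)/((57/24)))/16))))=2879023/656074128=0.00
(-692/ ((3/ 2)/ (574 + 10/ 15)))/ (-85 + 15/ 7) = 4175528/ 1305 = 3199.64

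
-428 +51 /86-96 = -523.41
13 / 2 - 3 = 7 / 2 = 3.50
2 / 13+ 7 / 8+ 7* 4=3019 / 104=29.03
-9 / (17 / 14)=-126 / 17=-7.41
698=698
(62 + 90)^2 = 23104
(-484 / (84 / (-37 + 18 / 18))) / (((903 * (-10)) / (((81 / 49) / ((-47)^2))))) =-19602 / 1140318935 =-0.00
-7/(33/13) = -91/33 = -2.76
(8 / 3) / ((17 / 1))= 8 / 51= 0.16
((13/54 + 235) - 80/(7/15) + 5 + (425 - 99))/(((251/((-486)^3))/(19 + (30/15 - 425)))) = 128167745012784/1757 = 72946923740.91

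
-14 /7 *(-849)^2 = -1441602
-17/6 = -2.83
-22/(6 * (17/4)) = -44/51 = -0.86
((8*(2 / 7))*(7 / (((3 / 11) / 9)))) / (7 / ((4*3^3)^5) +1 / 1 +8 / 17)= 131886888173568 / 367332019319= 359.04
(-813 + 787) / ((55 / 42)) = -19.85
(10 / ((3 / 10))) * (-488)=-48800 / 3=-16266.67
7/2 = 3.50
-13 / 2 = -6.50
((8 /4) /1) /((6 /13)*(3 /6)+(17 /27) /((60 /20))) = 1053 /232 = 4.54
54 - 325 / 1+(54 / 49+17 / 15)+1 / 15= -65831 / 245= -268.70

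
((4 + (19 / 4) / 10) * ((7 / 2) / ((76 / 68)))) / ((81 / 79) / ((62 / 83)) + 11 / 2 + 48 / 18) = 156498447 / 106529200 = 1.47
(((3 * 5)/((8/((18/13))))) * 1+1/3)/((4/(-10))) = -2285/312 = -7.32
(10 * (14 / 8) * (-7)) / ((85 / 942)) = -23079 / 17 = -1357.59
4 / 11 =0.36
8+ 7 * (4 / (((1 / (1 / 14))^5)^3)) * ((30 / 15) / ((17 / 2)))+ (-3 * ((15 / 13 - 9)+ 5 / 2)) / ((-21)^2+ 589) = 1267174713612959996967 / 158089132106360698880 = 8.02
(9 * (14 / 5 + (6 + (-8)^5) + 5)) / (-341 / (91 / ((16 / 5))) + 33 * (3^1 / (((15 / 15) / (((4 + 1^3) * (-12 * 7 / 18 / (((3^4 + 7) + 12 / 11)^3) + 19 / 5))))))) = -51526784967840 / 326688708841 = -157.72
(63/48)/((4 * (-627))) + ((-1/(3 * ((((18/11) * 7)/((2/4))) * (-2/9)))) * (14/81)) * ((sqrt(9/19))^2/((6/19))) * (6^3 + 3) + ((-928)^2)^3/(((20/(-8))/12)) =-5535911304144737204278457/1805760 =-3065696052711732015.48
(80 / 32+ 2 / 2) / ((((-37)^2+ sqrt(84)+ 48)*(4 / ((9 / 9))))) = 9919 / 16062440 - 7*sqrt(21) / 8031220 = 0.00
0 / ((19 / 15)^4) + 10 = 10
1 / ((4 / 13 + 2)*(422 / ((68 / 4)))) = 221 / 12660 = 0.02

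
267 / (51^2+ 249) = 89 / 950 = 0.09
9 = 9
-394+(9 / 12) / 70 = -393.99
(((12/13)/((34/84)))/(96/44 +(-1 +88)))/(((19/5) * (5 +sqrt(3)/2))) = 61600/44396027- 6160 * sqrt(3)/44396027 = 0.00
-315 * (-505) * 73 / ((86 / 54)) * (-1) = -313536825 / 43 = -7291554.07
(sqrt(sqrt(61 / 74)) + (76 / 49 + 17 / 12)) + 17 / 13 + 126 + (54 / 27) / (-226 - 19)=61^(1 / 4) * 74^(3 / 4) / 74 + 711259 / 5460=131.22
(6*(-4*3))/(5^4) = -72/625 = -0.12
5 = 5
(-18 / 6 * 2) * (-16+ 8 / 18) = 93.33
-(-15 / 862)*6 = 0.10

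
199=199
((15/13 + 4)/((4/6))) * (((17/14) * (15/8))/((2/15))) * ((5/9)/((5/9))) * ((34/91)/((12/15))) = 65350125/1059968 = 61.65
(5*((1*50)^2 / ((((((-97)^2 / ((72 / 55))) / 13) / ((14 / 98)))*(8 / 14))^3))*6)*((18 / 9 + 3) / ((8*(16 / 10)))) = 3003024375 / 1108685738560499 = 0.00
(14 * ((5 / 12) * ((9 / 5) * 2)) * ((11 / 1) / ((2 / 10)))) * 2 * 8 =18480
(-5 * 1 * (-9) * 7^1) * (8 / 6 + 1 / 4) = 1995 / 4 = 498.75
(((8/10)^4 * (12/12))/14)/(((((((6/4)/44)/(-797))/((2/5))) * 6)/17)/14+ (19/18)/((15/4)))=8241260544/79287988625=0.10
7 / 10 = 0.70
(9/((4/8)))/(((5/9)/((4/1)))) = 648/5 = 129.60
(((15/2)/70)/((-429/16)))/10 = -0.00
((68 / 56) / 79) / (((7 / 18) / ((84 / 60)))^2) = 2754 / 13825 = 0.20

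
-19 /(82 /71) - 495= -41939 /82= -511.45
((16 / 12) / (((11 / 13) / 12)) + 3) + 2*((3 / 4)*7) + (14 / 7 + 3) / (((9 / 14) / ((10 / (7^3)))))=32.64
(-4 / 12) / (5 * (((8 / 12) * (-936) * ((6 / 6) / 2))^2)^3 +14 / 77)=-11 / 152198898139791366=-0.00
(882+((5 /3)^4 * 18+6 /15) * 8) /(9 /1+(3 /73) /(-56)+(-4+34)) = 367241392 /7174305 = 51.19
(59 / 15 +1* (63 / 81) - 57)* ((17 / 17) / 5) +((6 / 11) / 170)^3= -76933723052 / 7356603375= -10.46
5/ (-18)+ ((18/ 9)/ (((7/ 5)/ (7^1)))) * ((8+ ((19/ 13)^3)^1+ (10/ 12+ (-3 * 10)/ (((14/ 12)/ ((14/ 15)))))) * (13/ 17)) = -4777555/ 51714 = -92.38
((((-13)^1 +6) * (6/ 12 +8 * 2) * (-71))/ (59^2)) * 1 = 16401/ 6962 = 2.36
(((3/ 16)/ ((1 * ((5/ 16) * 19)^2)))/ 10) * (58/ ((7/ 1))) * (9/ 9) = 1392/ 315875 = 0.00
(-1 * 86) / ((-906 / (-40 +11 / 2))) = -989 / 302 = -3.27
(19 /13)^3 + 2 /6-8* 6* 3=-140.54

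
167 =167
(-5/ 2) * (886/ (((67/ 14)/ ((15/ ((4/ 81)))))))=-18838575/ 134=-140586.38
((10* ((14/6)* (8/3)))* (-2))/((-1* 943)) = 0.13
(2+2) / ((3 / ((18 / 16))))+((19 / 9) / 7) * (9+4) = 683 / 126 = 5.42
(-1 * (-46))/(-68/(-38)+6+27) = 874/661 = 1.32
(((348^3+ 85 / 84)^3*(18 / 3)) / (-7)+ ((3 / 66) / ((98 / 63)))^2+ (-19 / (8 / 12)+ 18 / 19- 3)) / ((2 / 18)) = -101997624262983017024425108930969 / 176636768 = -577442768104673524282470.50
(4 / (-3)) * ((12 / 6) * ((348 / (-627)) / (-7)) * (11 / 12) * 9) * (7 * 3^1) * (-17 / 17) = 696 / 19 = 36.63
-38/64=-19/32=-0.59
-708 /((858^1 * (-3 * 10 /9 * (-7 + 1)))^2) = -59 /24538800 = -0.00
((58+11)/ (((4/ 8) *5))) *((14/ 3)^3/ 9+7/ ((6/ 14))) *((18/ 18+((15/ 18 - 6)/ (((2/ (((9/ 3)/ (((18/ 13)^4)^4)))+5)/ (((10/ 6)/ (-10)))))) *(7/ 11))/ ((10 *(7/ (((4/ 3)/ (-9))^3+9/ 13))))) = 26073243376080200364965714420131/ 3458949867018979450716240993780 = 7.54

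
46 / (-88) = -23 / 44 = -0.52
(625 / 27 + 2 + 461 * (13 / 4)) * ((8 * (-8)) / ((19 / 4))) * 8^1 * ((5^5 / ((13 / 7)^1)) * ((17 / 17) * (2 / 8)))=-460675600000 / 6669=-69077162.99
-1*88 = -88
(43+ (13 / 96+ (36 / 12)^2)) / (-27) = -5005 / 2592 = -1.93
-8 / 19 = -0.42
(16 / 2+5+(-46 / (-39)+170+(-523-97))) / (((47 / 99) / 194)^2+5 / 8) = -4179793867128 / 5994202019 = -697.31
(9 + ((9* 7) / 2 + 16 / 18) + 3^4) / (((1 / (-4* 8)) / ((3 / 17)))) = -35248 / 51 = -691.14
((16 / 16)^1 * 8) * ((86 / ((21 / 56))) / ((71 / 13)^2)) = 930176 / 15123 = 61.51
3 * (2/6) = 1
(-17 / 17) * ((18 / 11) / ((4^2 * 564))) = -3 / 16544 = -0.00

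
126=126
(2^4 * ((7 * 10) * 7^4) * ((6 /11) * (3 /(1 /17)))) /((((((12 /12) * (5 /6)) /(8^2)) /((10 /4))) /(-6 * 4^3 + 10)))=-5371700060160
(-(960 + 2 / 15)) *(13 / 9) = -187226 / 135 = -1386.86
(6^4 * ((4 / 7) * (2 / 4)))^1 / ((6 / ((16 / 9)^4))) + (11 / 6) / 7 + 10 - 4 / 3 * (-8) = 637.38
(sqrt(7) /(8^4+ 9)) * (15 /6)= sqrt(7) /1642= 0.00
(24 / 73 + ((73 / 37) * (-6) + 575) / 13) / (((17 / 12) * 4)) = 4597935 / 596921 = 7.70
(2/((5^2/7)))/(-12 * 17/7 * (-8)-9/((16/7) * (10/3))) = 3136/1298985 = 0.00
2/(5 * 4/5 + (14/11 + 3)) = 22/91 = 0.24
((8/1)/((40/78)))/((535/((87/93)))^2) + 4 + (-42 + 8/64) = -416718746091/11002489000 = -37.87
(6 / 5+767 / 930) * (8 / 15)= 7532 / 6975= 1.08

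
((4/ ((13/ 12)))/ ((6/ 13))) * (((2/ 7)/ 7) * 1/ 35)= 16/ 1715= 0.01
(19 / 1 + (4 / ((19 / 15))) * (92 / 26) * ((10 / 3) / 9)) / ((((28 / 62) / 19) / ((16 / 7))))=12756376 / 5733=2225.08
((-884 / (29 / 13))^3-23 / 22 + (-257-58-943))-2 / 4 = -16695073191963 / 268279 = -62230264.73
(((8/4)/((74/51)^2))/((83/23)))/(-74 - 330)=-59823/91810616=-0.00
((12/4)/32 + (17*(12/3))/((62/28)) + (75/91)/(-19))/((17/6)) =10.86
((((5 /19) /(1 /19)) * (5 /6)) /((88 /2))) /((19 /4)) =25 /1254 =0.02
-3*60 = -180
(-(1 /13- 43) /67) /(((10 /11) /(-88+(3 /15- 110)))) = -3035241 /21775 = -139.39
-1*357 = -357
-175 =-175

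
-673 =-673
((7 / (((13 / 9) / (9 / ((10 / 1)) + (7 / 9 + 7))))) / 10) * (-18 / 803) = -4473 / 47450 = -0.09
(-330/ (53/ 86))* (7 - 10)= 85140/ 53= 1606.42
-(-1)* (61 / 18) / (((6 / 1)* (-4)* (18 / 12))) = -61 / 648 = -0.09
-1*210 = -210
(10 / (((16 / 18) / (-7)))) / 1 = -315 / 4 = -78.75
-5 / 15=-1 / 3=-0.33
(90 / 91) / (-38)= -45 / 1729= -0.03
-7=-7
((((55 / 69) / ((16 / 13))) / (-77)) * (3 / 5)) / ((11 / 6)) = -39 / 14168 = -0.00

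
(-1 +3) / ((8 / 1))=1 / 4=0.25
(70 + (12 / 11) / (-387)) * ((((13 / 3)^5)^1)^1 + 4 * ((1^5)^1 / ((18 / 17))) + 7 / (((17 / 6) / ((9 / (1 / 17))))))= 46093720190 / 344817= 133675.89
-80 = -80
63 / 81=0.78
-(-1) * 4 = 4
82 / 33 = 2.48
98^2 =9604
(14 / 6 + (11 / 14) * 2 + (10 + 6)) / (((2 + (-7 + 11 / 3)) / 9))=-134.36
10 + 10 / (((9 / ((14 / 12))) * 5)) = 277 / 27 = 10.26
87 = 87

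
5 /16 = 0.31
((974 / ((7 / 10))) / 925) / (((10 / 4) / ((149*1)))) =580504 / 6475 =89.65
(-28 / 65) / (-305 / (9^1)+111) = -126 / 22555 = -0.01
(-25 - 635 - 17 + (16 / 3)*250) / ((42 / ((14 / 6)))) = 1969 / 54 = 36.46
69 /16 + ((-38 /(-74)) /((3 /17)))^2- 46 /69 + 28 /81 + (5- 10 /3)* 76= 139.13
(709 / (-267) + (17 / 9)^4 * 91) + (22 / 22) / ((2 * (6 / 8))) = 675275282 / 583929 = 1156.43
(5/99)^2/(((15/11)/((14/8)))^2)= 49/11664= 0.00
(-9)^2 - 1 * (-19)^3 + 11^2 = 7061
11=11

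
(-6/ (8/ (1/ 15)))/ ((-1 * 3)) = 1/ 60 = 0.02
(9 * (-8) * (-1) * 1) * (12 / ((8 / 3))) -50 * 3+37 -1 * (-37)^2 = -1158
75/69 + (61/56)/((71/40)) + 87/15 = 428699/57155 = 7.50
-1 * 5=-5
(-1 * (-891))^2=793881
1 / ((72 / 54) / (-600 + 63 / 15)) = -8937 / 20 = -446.85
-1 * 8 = -8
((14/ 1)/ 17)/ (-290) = -7/ 2465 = -0.00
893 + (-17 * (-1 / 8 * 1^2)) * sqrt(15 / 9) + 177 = 1072.74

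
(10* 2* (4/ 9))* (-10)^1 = -800/ 9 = -88.89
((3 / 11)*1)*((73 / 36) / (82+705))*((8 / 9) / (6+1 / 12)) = 8 / 77913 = 0.00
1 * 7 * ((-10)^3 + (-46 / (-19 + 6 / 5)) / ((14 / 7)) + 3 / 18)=-3732547 / 534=-6989.79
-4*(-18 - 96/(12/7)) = 296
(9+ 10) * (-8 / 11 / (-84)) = 38 / 231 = 0.16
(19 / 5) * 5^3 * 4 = 1900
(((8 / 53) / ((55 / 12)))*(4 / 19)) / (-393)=-0.00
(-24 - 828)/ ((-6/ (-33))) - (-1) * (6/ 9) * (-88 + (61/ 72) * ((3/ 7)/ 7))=-8369531/ 1764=-4744.63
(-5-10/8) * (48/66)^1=-50/11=-4.55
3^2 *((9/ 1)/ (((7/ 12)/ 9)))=8748/ 7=1249.71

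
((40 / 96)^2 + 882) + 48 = 133945 / 144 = 930.17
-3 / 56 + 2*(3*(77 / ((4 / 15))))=97017 / 56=1732.45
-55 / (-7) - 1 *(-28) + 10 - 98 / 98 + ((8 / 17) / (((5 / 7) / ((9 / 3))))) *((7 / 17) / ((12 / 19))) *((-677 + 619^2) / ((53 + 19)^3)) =21792388937 / 471925440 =46.18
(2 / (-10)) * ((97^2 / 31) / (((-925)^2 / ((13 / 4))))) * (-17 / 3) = 2079389 / 1591462500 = 0.00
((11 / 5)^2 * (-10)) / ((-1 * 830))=121 / 2075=0.06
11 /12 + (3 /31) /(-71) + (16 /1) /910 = 11210921 /12017460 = 0.93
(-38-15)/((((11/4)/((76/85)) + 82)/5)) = -80560/25863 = -3.11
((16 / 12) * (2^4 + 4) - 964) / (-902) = 1406 / 1353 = 1.04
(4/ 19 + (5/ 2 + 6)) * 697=230707/ 38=6071.24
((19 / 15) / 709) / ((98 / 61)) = 1159 / 1042230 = 0.00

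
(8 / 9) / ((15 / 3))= 0.18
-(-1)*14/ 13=14/ 13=1.08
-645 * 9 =-5805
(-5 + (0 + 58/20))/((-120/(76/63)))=19/900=0.02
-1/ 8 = -0.12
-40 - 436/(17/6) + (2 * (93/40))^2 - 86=-1756167/6800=-258.26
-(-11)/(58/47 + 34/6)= 1551/973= 1.59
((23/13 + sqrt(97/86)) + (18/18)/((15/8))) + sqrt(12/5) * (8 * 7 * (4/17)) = sqrt(8342)/86 + 449/195 + 448 * sqrt(15)/85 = 23.78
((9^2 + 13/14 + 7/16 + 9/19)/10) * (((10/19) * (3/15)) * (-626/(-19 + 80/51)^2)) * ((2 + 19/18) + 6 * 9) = -16376574176937/159771293360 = -102.50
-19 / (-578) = 19 / 578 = 0.03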